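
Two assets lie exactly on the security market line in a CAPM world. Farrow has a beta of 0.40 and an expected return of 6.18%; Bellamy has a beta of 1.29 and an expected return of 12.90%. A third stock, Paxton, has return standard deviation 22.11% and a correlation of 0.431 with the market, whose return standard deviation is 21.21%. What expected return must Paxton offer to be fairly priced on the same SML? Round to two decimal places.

MRP = (12.90% − 6.18%) / (1.29 − 0.40) = 7.5506%
R_f = 6.18% − 0.40 × 7.5506% = 3.1598%
β_Paxton = ρ·σ_i/σ_m = 0.431 × 22.11 / 21.21 = 0.4493
E(R_Paxton) = R_f + β × MRP = 3.1598% + 0.4493 × 7.5506% = 6.55%

6.55%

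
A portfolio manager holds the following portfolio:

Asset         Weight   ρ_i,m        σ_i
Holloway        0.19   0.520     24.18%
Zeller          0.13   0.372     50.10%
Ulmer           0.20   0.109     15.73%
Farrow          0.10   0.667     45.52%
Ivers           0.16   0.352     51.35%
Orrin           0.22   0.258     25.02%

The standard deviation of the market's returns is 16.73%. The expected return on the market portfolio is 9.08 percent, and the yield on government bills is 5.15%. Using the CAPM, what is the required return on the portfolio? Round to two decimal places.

8.09%

β_Holloway = 0.520 × 24.18% / 16.73% = 0.7516
β_Zeller = 0.372 × 50.10% / 16.73% = 1.1140
β_Ulmer = 0.109 × 15.73% / 16.73% = 0.1025
β_Farrow = 0.667 × 45.52% / 16.73% = 1.8148
β_Ivers = 0.352 × 51.35% / 16.73% = 1.0804
β_Orrin = 0.258 × 25.02% / 16.73% = 0.3858
β_P = Σ w_i β_i = 0.19×0.7516 + 0.13×1.1140 + 0.20×0.1025 + 0.10×1.8148 + 0.16×1.0804 + 0.22×0.3858 = 0.7473
MRP = 9.08% − 5.15% = 3.93%
E(R_P) = R_f + β_P × MRP = 5.15% + 0.7473 × 3.93% = 8.09%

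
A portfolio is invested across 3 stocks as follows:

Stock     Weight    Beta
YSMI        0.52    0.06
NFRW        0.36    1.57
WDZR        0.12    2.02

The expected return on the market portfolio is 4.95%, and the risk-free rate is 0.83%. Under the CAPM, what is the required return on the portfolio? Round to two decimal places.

4.29%

β_P = Σ w_i β_i = 0.52×0.06 + 0.36×1.57 + 0.12×2.02 = 0.8388
MRP = 4.95% − 0.83% = 4.12%
E(R_P) = R_f + β_P × MRP = 0.83% + 0.8388 × 4.12% = 4.29%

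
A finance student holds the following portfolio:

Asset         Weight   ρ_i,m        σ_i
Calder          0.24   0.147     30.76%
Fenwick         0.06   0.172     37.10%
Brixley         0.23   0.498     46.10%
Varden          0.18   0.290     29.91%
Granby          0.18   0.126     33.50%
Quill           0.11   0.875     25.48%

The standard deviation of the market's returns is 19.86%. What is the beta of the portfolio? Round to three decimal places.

β_Calder = 0.147 × 30.76% / 19.86% = 0.2277
β_Fenwick = 0.172 × 37.10% / 19.86% = 0.3213
β_Brixley = 0.498 × 46.10% / 19.86% = 1.1560
β_Varden = 0.290 × 29.91% / 19.86% = 0.4368
β_Granby = 0.126 × 33.50% / 19.86% = 0.2125
β_Quill = 0.875 × 25.48% / 19.86% = 1.1226
β_P = Σ w_i β_i = 0.24×0.2277 + 0.06×0.3213 + 0.23×1.1560 + 0.18×0.4368 + 0.18×0.2125 + 0.11×1.1226 = 0.5802

0.580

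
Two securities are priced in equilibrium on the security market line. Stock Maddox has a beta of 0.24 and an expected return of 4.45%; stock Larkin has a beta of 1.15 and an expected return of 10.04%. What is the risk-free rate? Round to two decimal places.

2.98%

Both satisfy E(R) = R_f + β·MRP, so the slope of the SML is
MRP = (10.04% − 4.45%) / (1.15 − 0.24) = 5.59% / 0.91 = 6.1429%
R_f = E(R_Maddox) − β_Maddox·MRP = 4.45% − 0.24 × 6.1429% = 2.9757%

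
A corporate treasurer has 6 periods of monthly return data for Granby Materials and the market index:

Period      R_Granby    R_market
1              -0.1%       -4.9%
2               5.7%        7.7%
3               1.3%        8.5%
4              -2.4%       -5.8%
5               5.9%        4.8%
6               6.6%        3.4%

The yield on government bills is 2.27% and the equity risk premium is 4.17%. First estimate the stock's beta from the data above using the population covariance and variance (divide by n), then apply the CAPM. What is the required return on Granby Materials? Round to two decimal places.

Mean R_i = (-0.1 + 5.7 + 1.3 − 2.4 + 5.9 + 6.6) / 6 = 2.8333%
Mean R_m = (-4.9 + 7.7 + 8.5 − 5.8 + 4.8 + 3.4) / 6 = 2.2833%
Σ(R_i − R̄_i)(R_m − R̄_m) = 81.2933  ⇒  Cov = 81.2933 / 6 = 13.5489
Σ(R_m − R̄_m)² = 192.5083  ⇒  Var(R_m) = 192.5083 / 6 = 32.0847
β = Cov / Var(R_m) = 13.5489 / 32.0847 = 0.4223
E(R) = R_f + β × MRP = 2.27% + 0.4223 × 4.17% = 4.03%

4.03%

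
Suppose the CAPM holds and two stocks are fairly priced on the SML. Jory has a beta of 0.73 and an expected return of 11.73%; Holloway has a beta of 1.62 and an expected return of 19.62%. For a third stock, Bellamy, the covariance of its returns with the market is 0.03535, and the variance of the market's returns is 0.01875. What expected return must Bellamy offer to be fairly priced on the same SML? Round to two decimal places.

MRP = (19.62% − 11.73%) / (1.62 − 0.73) = 8.8652%
R_f = 11.73% − 0.73 × 8.8652% = 5.2584%
β_Bellamy = Cov / Var(R_m) = 0.03535 / 0.01875 = 1.8853
E(R_Bellamy) = R_f + β × MRP = 5.2584% + 1.8853 × 8.8652% = 21.97%

21.97%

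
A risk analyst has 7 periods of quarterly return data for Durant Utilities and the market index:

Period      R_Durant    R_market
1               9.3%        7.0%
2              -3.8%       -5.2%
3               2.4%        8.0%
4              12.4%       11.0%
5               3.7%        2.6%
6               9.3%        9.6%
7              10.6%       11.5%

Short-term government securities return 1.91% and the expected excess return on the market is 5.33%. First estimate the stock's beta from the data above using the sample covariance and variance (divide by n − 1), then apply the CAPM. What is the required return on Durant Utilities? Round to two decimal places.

6.55%

Mean R_i = (9.3 − 3.8 + 2.4 + 12.4 + 3.7 + 9.3 + 10.6) / 7 = 6.2714%
Mean R_m = (7.0 − 5.2 + 8.0 + 11.0 + 2.6 + 9.6 + 11.5) / 7 = 6.3571%
Σ(R_i − R̄_i)(R_m − R̄_m) = 182.1814  ⇒  Cov = 182.1814 / 6 = 30.3636
Σ(R_m − R̄_m)² = 209.3171  ⇒  Var(R_m) = 209.3171 / 6 = 34.8862
β = Cov / Var(R_m) = 30.3636 / 34.8862 = 0.8704
E(R) = R_f + β × MRP = 1.91% + 0.8704 × 5.33% = 6.55%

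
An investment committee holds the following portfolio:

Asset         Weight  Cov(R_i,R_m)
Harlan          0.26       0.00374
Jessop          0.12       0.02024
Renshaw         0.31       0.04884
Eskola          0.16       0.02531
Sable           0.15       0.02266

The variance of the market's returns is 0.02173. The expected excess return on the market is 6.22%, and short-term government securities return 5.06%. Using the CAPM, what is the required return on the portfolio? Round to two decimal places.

12.50%

β_Harlan = 0.00374 / 0.02173 = 0.1721
β_Jessop = 0.02024 / 0.02173 = 0.9314
β_Renshaw = 0.04884 / 0.02173 = 2.2476
β_Eskola = 0.02531 / 0.02173 = 1.1647
β_Sable = 0.02266 / 0.02173 = 1.0428
β_P = Σ w_i β_i = 0.26×0.1721 + 0.12×0.9314 + 0.31×2.2476 + 0.16×1.1647 + 0.15×1.0428 = 1.1960
E(R_P) = R_f + β_P × MRP = 5.06% + 1.1960 × 6.22% = 12.50%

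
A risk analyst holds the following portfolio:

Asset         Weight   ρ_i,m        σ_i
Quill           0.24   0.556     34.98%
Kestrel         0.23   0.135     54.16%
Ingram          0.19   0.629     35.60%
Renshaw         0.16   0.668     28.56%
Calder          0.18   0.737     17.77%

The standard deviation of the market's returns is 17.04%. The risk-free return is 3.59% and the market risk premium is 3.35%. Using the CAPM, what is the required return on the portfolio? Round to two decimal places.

β_Quill = 0.556 × 34.98% / 17.04% = 1.1414
β_Kestrel = 0.135 × 54.16% / 17.04% = 0.4291
β_Ingram = 0.629 × 35.60% / 17.04% = 1.3141
β_Renshaw = 0.668 × 28.56% / 17.04% = 1.1196
β_Calder = 0.737 × 17.77% / 17.04% = 0.7686
β_P = Σ w_i β_i = 0.24×1.1414 + 0.23×0.4291 + 0.19×1.3141 + 0.16×1.1196 + 0.18×0.7686 = 0.9398
E(R_P) = R_f + β_P × MRP = 3.59% + 0.9398 × 3.35% = 6.74%

6.74%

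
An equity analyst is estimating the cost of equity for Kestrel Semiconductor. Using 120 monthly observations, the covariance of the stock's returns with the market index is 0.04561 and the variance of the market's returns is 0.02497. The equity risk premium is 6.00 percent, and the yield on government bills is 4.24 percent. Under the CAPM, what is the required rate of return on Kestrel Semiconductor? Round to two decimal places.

15.20%

β = Cov(R_i, R_m) / Var(R_m) = 0.04561 / 0.02497 = 1.8266
E(R) = R_f + β × MRP = 4.24% + 1.8266 × 6.00% = 15.20%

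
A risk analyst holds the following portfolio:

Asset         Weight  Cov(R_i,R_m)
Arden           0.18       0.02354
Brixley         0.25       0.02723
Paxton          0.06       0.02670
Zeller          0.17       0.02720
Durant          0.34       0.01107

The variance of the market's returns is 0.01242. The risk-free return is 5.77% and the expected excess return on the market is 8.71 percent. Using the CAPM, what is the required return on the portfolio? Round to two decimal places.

20.52%

β_Arden = 0.02354 / 0.01242 = 1.8953
β_Brixley = 0.02723 / 0.01242 = 2.1924
β_Paxton = 0.02670 / 0.01242 = 2.1498
β_Zeller = 0.02720 / 0.01242 = 2.1900
β_Durant = 0.01107 / 0.01242 = 0.8913
β_P = Σ w_i β_i = 0.18×1.8953 + 0.25×2.1924 + 0.06×2.1498 + 0.17×2.1900 + 0.34×0.8913 = 1.6936
E(R_P) = R_f + β_P × MRP = 5.77% + 1.6936 × 8.71% = 20.52%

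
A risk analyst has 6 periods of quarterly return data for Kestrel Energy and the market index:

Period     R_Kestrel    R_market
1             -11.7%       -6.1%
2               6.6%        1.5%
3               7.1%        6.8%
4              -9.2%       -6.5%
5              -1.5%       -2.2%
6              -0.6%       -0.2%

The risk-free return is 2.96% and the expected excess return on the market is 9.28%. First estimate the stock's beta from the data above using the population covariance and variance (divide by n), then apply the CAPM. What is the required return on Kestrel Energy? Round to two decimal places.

Mean R_i = (-11.7 + 6.6 + 7.1 − 9.2 − 1.5 − 0.6) / 6 = -1.5500%
Mean R_m = (-6.1 + 1.5 + 6.8 − 6.5 − 2.2 − 0.2) / 6 = -1.1167%
Σ(R_i − R̄_i)(R_m − R̄_m) = 182.3850  ⇒  Cov = 182.3850 / 6 = 30.3975
Σ(R_m − R̄_m)² = 125.3483  ⇒  Var(R_m) = 125.3483 / 6 = 20.8914
β = Cov / Var(R_m) = 30.3975 / 20.8914 = 1.4550
E(R) = R_f + β × MRP = 2.96% + 1.4550 × 9.28% = 16.46%

16.46%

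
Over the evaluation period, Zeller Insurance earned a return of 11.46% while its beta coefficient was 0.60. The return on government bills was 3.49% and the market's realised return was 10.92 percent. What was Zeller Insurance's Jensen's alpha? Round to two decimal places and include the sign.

Market excess return = 10.92% − 3.49% = 7.43%
CAPM benchmark = R_f + β(R_m − R_f) = 3.49% + 0.60 × 7.43% = 7.9480%
α = actual − benchmark = 11.46% − 7.9480% = +3.51%

+3.51%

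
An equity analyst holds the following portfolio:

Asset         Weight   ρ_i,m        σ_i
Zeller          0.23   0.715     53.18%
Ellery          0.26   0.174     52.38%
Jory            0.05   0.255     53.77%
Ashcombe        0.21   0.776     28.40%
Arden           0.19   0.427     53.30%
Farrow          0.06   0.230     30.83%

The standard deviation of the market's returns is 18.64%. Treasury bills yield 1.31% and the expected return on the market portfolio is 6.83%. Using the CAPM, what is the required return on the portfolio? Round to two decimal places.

β_Zeller = 0.715 × 53.18% / 18.64% = 2.0399
β_Ellery = 0.174 × 52.38% / 18.64% = 0.4890
β_Jory = 0.255 × 53.77% / 18.64% = 0.7356
β_Ashcombe = 0.776 × 28.40% / 18.64% = 1.1823
β_Arden = 0.427 × 53.30% / 18.64% = 1.2210
β_Farrow = 0.230 × 30.83% / 18.64% = 0.3804
β_P = Σ w_i β_i = 0.23×2.0399 + 0.26×0.4890 + 0.05×0.7356 + 0.21×1.1823 + 0.19×1.2210 + 0.06×0.3804 = 1.1362
MRP = 6.83% − 1.31% = 5.52%
E(R_P) = R_f + β_P × MRP = 1.31% + 1.1362 × 5.52% = 7.58%

7.58%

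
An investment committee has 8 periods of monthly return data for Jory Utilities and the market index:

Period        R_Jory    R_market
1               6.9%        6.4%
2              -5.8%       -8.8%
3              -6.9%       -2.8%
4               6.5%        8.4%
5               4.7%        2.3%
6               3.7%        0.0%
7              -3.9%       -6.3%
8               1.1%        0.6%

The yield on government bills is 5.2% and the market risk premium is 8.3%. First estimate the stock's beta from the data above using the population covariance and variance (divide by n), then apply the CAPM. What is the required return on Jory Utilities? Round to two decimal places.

Mean R_i = (6.9 − 5.8 − 6.9 + 6.5 + 4.7 + 3.7 − 3.9 + 1.1) / 8 = 0.7875%
Mean R_m = (6.4 − 8.8 − 2.8 + 8.4 + 2.3 + 0.0 − 6.3 + 0.6) / 8 = -0.0250%
Σ(R_i − R̄_i)(R_m − R̄_m) = 205.3175  ⇒  Cov = 205.3175 / 8 = 25.6647
Σ(R_m − R̄_m)² = 242.1350  ⇒  Var(R_m) = 242.1350 / 8 = 30.2669
β = Cov / Var(R_m) = 25.6647 / 30.2669 = 0.8479
E(R) = R_f + β × MRP = 5.2% + 0.8479 × 8.3% = 12.24%

12.24%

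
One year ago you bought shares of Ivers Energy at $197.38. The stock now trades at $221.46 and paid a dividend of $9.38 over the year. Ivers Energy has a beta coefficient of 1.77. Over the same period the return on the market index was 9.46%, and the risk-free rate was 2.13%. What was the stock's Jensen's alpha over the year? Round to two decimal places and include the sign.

+1.85%

Realised HPR = (P1 + D1 − P0) / P0 = (221.46 + 9.38 − 197.38) / 197.38 = 33.46 / 197.38 = 16.9521%
MRP = 9.46% − 2.13% = 7.33%
CAPM required = R_f + β·MRP = 2.13% + 1.77 × 7.33% = 15.1041%
α = realised − required = 16.9521% − 15.1041% = +1.85%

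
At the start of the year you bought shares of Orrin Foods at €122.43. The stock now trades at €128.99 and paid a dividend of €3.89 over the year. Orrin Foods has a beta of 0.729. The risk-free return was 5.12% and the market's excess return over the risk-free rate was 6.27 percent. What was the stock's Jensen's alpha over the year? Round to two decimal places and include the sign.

Realised HPR = (P1 + D1 − P0) / P0 = (128.99 + 3.89 − 122.43) / 122.43 = 10.45 / 122.43 = 8.5355%
CAPM required = R_f + β·MRP = 5.12% + 0.729 × 6.27% = 9.69083%
α = realised − required = 8.5355% − 9.69083% = -1.16%

-1.16%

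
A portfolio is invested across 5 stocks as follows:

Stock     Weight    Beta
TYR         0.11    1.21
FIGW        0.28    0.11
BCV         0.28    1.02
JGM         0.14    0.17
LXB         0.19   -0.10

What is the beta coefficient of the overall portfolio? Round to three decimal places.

β_P = Σ w_i β_i = 0.11×1.21 + 0.28×0.11 + 0.28×1.02 + 0.14×0.17 + 0.19×-0.10 = 0.4543

0.454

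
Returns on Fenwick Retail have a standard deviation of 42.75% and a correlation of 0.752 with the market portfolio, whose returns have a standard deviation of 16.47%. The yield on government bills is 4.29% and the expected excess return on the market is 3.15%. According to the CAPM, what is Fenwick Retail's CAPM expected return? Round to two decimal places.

β = ρ × σ_i / σ_m = 0.752 × 42.75% / 16.47% = 1.9519
E(R) = 4.29% + 1.9519 × 3.15% = 10.44%

10.44%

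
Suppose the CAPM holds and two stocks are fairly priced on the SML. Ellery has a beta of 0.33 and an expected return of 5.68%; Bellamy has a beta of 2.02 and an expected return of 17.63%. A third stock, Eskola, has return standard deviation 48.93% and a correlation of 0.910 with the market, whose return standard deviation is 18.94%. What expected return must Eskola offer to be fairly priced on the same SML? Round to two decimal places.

19.97%

MRP = (17.63% − 5.68%) / (2.02 − 0.33) = 7.0710%
R_f = 5.68% − 0.33 × 7.0710% = 3.3466%
β_Eskola = ρ·σ_i/σ_m = 0.910 × 48.93 / 18.94 = 2.3509
E(R_Eskola) = R_f + β × MRP = 3.3466% + 2.3509 × 7.0710% = 19.97%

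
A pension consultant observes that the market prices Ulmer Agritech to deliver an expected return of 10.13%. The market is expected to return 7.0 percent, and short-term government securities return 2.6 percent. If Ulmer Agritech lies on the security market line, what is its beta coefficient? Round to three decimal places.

MRP = 7.0% − 2.6% = 4.40%
β = (E(R) − R_f) / MRP = (10.13% − 2.6%) / 4.4% = 7.53% / 4.4% = 1.711

1.711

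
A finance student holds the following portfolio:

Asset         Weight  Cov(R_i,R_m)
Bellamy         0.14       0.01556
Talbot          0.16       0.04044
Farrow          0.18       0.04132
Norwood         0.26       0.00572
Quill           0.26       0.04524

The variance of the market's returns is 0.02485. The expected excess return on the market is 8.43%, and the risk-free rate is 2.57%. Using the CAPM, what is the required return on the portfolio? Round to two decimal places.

12.52%

β_Bellamy = 0.01556 / 0.02485 = 0.6262
β_Talbot = 0.04044 / 0.02485 = 1.6274
β_Farrow = 0.04132 / 0.02485 = 1.6628
β_Norwood = 0.00572 / 0.02485 = 0.2302
β_Quill = 0.04524 / 0.02485 = 1.8205
β_P = Σ w_i β_i = 0.14×0.6262 + 0.16×1.6274 + 0.18×1.6628 + 0.26×0.2302 + 0.26×1.8205 = 1.1805
E(R_P) = R_f + β_P × MRP = 2.57% + 1.1805 × 8.43% = 12.52%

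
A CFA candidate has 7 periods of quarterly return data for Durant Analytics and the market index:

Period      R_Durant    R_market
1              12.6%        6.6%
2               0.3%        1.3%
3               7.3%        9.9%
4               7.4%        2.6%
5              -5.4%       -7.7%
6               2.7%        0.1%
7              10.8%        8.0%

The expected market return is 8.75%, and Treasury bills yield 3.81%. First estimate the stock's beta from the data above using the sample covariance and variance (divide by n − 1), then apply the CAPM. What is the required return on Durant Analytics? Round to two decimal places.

Mean R_i = (12.6 + 0.3 + 7.3 + 7.4 − 5.4 + 2.7 + 10.8) / 7 = 5.1000%
Mean R_m = (6.6 + 1.3 + 9.9 + 2.6 − 7.7 + 0.1 + 8.0) / 7 = 2.9714%
Σ(R_i − R̄_i)(R_m − R̄_m) = 197.2300  ⇒  Cov = 197.2300 / 6 = 32.8717
Σ(R_m − R̄_m)² = 211.5143  ⇒  Var(R_m) = 211.5143 / 6 = 35.2524
β = Cov / Var(R_m) = 32.8717 / 35.2524 = 0.9325
MRP = 8.75% − 3.81% = 4.94%
E(R) = R_f + β × MRP = 3.81% + 0.9325 × 4.94% = 8.42%

8.42%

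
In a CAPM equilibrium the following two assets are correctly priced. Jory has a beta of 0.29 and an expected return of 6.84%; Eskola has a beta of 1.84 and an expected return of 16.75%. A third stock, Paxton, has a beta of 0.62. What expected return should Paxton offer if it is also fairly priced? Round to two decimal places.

MRP (SML slope) = (16.75% − 6.84%) / (1.84 − 0.29) = 9.91% / 1.55 = 6.3935%
R_f (intercept) = 6.84% − 0.29 × 6.3935% = 4.9859%
E(R_Paxton) = R_f + β × MRP = 4.9859% + 0.62 × 6.3935% = 8.95%

8.95%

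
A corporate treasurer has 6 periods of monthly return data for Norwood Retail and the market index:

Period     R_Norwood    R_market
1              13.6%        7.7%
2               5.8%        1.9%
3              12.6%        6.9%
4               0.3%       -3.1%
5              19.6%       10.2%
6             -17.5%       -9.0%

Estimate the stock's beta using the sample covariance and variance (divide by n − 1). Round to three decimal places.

Mean R_i = (13.6 + 5.8 + 12.6 + 0.3 + 19.6 − 17.5) / 6 = 5.7333%
Mean R_m = (7.7 + 1.9 + 6.9 − 3.1 + 10.2 − 9.0) / 6 = 2.4333%
Σ(R_i − R̄_i)(R_m − R̄_m) = 475.4633  ⇒  Cov = 475.4633 / 5 = 95.0927
Σ(R_m − R̄_m)² = 269.6333  ⇒  Var(R_m) = 269.6333 / 5 = 53.9267
β = Cov / Var(R_m) = 95.0927 / 53.9267 = 1.7634

1.763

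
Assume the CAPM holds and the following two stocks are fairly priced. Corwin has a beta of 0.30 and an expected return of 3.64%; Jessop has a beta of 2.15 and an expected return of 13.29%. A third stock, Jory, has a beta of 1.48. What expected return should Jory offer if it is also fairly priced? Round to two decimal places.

9.80%

MRP (SML slope) = (13.29% − 3.64%) / (2.15 − 0.30) = 9.65% / 1.85 = 5.2162%
R_f (intercept) = 3.64% − 0.30 × 5.2162% = 2.0751%
E(R_Jory) = R_f + β × MRP = 2.0751% + 1.48 × 5.2162% = 9.80%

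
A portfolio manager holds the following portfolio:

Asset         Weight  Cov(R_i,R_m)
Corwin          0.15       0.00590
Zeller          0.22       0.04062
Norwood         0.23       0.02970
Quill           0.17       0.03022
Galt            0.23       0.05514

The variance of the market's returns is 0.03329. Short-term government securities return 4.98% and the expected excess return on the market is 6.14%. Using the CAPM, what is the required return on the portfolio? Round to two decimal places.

β_Corwin = 0.00590 / 0.03329 = 0.1772
β_Zeller = 0.04062 / 0.03329 = 1.2202
β_Norwood = 0.02970 / 0.03329 = 0.8922
β_Quill = 0.03022 / 0.03329 = 0.9078
β_Galt = 0.05514 / 0.03329 = 1.6564
β_P = Σ w_i β_i = 0.15×0.1772 + 0.22×1.2202 + 0.23×0.8922 + 0.17×0.9078 + 0.23×1.6564 = 1.0355
E(R_P) = R_f + β_P × MRP = 4.98% + 1.0355 × 6.14% = 11.34%

11.34%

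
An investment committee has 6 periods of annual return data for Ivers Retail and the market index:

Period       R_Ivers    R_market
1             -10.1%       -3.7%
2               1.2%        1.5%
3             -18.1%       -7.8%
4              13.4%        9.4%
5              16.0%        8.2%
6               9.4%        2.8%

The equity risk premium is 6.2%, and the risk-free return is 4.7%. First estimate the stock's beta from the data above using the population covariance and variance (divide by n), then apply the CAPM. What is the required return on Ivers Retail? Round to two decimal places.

Mean R_i = (-10.1 + 1.2 − 18.1 + 13.4 + 16.0 + 9.4) / 6 = 1.9667%
Mean R_m = (-3.7 + 1.5 − 7.8 + 9.4 + 8.2 + 2.8) / 6 = 1.7333%
Σ(R_i − R̄_i)(R_m − R̄_m) = 443.3767  ⇒  Cov = 443.3767 / 6 = 73.8961
Σ(R_m − R̄_m)² = 222.1933  ⇒  Var(R_m) = 222.1933 / 6 = 37.0322
β = Cov / Var(R_m) = 73.8961 / 37.0322 = 1.9955
E(R) = R_f + β × MRP = 4.7% + 1.9955 × 6.2% = 17.07%

17.07%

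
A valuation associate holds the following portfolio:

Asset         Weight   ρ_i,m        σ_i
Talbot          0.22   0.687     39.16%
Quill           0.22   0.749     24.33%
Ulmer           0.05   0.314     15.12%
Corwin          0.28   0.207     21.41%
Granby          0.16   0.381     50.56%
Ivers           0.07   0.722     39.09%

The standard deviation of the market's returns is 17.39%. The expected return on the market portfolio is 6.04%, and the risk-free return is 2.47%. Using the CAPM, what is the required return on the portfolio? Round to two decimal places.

β_Talbot = 0.687 × 39.16% / 17.39% = 1.5470
β_Quill = 0.749 × 24.33% / 17.39% = 1.0479
β_Ulmer = 0.314 × 15.12% / 17.39% = 0.2730
β_Corwin = 0.207 × 21.41% / 17.39% = 0.2549
β_Granby = 0.381 × 50.56% / 17.39% = 1.1077
β_Ivers = 0.722 × 39.09% / 17.39% = 1.6229
β_P = Σ w_i β_i = 0.22×1.5470 + 0.22×1.0479 + 0.05×0.2730 + 0.28×0.2549 + 0.16×1.1077 + 0.07×1.6229 = 0.9467
MRP = 6.04% − 2.47% = 3.57%
E(R_P) = R_f + β_P × MRP = 2.47% + 0.9467 × 3.57% = 5.85%

5.85%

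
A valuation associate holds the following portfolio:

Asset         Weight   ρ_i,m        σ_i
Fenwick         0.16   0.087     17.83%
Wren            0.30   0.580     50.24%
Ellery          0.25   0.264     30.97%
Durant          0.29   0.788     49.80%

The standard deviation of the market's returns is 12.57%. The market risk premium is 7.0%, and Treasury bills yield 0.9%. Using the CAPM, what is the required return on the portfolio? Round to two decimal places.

13.38%

β_Fenwick = 0.087 × 17.83% / 12.57% = 0.1234
β_Wren = 0.580 × 50.24% / 12.57% = 2.3182
β_Ellery = 0.264 × 30.97% / 12.57% = 0.6504
β_Durant = 0.788 × 49.80% / 12.57% = 3.1219
β_P = Σ w_i β_i = 0.16×0.1234 + 0.30×2.3182 + 0.25×0.6504 + 0.29×3.1219 = 1.7832
E(R_P) = R_f + β_P × MRP = 0.9% + 1.7832 × 7.0% = 13.38%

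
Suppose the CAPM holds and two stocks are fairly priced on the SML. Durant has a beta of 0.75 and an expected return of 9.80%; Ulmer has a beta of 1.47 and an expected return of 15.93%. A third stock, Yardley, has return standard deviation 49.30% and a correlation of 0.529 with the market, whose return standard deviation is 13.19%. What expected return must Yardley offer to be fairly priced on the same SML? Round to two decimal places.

20.25%

MRP = (15.93% − 9.80%) / (1.47 − 0.75) = 8.5139%
R_f = 9.80% − 0.75 × 8.5139% = 3.4146%
β_Yardley = ρ·σ_i/σ_m = 0.529 × 49.30 / 13.19 = 1.9772
E(R_Yardley) = R_f + β × MRP = 3.4146% + 1.9772 × 8.5139% = 20.25%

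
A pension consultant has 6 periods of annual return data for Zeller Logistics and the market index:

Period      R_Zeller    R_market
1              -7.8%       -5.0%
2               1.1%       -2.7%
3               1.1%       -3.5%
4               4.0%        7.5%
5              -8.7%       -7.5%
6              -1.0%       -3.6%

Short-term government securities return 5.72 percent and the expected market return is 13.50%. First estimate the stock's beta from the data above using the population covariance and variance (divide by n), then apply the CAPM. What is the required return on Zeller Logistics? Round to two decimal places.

11.73%

Mean R_i = (-7.8 + 1.1 + 1.1 + 4.0 − 8.7 − 1.0) / 6 = -1.8833%
Mean R_m = (-5.0 − 2.7 − 3.5 + 7.5 − 7.5 − 3.6) / 6 = -2.4667%
Σ(R_i − R̄_i)(R_m − R̄_m) = 103.1567  ⇒  Cov = 103.1567 / 6 = 17.1928
Σ(R_m − R̄_m)² = 133.4933  ⇒  Var(R_m) = 133.4933 / 6 = 22.2489
β = Cov / Var(R_m) = 17.1928 / 22.2489 = 0.7727
MRP = 13.50% − 5.72% = 7.78%
E(R) = R_f + β × MRP = 5.72% + 0.7727 × 7.78% = 11.73%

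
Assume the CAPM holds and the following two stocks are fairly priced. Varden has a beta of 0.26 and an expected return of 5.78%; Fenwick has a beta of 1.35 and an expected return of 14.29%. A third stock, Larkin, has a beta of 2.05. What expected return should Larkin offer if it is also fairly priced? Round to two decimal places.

MRP (SML slope) = (14.29% − 5.78%) / (1.35 − 0.26) = 8.51% / 1.09 = 7.8073%
R_f (intercept) = 5.78% − 0.26 × 7.8073% = 3.7501%
E(R_Larkin) = R_f + β × MRP = 3.7501% + 2.05 × 7.8073% = 19.76%

19.76%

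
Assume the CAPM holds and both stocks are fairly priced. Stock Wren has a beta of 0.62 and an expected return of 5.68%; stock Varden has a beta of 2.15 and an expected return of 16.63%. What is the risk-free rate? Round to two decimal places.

1.24%

Both satisfy E(R) = R_f + β·MRP, so the slope of the SML is
MRP = (16.63% − 5.68%) / (2.15 − 0.62) = 10.95% / 1.53 = 7.1569%
R_f = E(R_Wren) − β_Wren·MRP = 5.68% − 0.62 × 7.1569% = 1.2427%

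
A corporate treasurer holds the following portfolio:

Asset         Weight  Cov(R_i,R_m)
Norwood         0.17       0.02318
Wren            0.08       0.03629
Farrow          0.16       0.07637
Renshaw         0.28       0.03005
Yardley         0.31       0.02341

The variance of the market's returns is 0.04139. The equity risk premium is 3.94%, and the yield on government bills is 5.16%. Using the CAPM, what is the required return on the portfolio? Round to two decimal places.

β_Norwood = 0.02318 / 0.04139 = 0.5600
β_Wren = 0.03629 / 0.04139 = 0.8768
β_Farrow = 0.07637 / 0.04139 = 1.8451
β_Renshaw = 0.03005 / 0.04139 = 0.7260
β_Yardley = 0.02341 / 0.04139 = 0.5656
β_P = Σ w_i β_i = 0.17×0.5600 + 0.08×0.8768 + 0.16×1.8451 + 0.28×0.7260 + 0.31×0.5656 = 0.8392
E(R_P) = R_f + β_P × MRP = 5.16% + 0.8392 × 3.94% = 8.47%

8.47%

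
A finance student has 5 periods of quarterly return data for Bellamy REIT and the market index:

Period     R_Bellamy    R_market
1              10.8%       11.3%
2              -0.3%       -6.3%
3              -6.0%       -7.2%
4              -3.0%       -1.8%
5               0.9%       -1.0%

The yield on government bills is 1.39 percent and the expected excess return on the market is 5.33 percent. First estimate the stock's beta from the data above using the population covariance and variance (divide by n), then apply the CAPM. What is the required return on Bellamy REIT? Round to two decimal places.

5.64%

Mean R_i = (10.8 − 0.3 − 6.0 − 3.0 + 0.9) / 5 = 0.4800%
Mean R_m = (11.3 − 6.3 − 7.2 − 1.8 − 1.0) / 5 = -1.0000%
Σ(R_i − R̄_i)(R_m − R̄_m) = 174.0300  ⇒  Cov = 174.0300 / 5 = 34.8060
Σ(R_m − R̄_m)² = 218.4600  ⇒  Var(R_m) = 218.4600 / 5 = 43.6920
β = Cov / Var(R_m) = 34.8060 / 43.6920 = 0.7966
E(R) = R_f + β × MRP = 1.39% + 0.7966 × 5.33% = 5.64%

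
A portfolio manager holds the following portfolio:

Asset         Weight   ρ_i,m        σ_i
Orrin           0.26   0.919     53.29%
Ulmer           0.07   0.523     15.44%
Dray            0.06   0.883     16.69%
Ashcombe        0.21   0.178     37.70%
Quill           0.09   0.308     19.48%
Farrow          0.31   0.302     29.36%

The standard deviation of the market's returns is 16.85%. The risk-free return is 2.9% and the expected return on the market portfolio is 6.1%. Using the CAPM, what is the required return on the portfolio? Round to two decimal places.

6.49%

β_Orrin = 0.919 × 53.29% / 16.85% = 2.9064
β_Ulmer = 0.523 × 15.44% / 16.85% = 0.4792
β_Dray = 0.883 × 16.69% / 16.85% = 0.8746
β_Ashcombe = 0.178 × 37.70% / 16.85% = 0.3983
β_Quill = 0.308 × 19.48% / 16.85% = 0.3561
β_Farrow = 0.302 × 29.36% / 16.85% = 0.5262
β_P = Σ w_i β_i = 0.26×2.9064 + 0.07×0.4792 + 0.06×0.8746 + 0.21×0.3983 + 0.09×0.3561 + 0.31×0.5262 = 1.1205
MRP = 6.1% − 2.9% = 3.20%
E(R_P) = R_f + β_P × MRP = 2.9% + 1.1205 × 3.2% = 6.49%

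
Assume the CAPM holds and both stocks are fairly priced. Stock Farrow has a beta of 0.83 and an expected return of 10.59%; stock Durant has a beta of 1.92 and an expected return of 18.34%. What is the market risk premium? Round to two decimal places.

Both satisfy E(R) = R_f + β·MRP, so the slope of the SML is
MRP = (18.34% − 10.59%) / (1.92 − 0.83) = 7.75% / 1.09 = 7.1101%

7.11%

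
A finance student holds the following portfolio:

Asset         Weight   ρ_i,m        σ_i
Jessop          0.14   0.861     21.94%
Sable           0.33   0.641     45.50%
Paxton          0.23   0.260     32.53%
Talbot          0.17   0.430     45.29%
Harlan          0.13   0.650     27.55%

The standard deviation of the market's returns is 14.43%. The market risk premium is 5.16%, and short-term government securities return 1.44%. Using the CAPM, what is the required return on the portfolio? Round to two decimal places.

8.54%

β_Jessop = 0.861 × 21.94% / 14.43% = 1.3091
β_Sable = 0.641 × 45.50% / 14.43% = 2.0212
β_Paxton = 0.260 × 32.53% / 14.43% = 0.5861
β_Talbot = 0.430 × 45.29% / 14.43% = 1.3496
β_Harlan = 0.650 × 27.55% / 14.43% = 1.2410
β_P = Σ w_i β_i = 0.14×1.3091 + 0.33×2.0212 + 0.23×0.5861 + 0.17×1.3496 + 0.13×1.2410 = 1.3758
E(R_P) = R_f + β_P × MRP = 1.44% + 1.3758 × 5.16% = 8.54%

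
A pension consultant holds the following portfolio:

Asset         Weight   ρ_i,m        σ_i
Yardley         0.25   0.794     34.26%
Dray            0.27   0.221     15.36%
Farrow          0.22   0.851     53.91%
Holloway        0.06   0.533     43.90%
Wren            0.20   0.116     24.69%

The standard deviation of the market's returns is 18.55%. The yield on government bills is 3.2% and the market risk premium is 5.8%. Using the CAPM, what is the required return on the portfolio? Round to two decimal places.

β_Yardley = 0.794 × 34.26% / 18.55% = 1.4664
β_Dray = 0.221 × 15.36% / 18.55% = 0.1830
β_Farrow = 0.851 × 53.91% / 18.55% = 2.4732
β_Holloway = 0.533 × 43.90% / 18.55% = 1.2614
β_Wren = 0.116 × 24.69% / 18.55% = 0.1544
β_P = Σ w_i β_i = 0.25×1.4664 + 0.27×0.1830 + 0.22×2.4732 + 0.06×1.2614 + 0.20×0.1544 = 1.0667
E(R_P) = R_f + β_P × MRP = 3.2% + 1.0667 × 5.8% = 9.39%

9.39%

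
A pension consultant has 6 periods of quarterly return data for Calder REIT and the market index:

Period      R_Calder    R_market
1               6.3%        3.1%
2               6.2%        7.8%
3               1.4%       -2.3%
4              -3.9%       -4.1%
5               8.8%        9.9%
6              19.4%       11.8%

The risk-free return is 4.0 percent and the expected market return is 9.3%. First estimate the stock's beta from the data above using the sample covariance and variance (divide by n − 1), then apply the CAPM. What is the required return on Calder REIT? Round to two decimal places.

9.66%

Mean R_i = (6.3 + 6.2 + 1.4 − 3.9 + 8.8 + 19.4) / 6 = 6.3667%
Mean R_m = (3.1 + 7.8 − 2.3 − 4.1 + 9.9 + 11.8) / 6 = 4.3667%
Σ(R_i − R̄_i)(R_m − R̄_m) = 229.8933  ⇒  Cov = 229.8933 / 5 = 45.9787
Σ(R_m − R̄_m)² = 215.3933  ⇒  Var(R_m) = 215.3933 / 5 = 43.0787
β = Cov / Var(R_m) = 45.9787 / 43.0787 = 1.0673
MRP = 9.3% − 4.0% = 5.30%
E(R) = R_f + β × MRP = 4.0% + 1.0673 × 5.3% = 9.66%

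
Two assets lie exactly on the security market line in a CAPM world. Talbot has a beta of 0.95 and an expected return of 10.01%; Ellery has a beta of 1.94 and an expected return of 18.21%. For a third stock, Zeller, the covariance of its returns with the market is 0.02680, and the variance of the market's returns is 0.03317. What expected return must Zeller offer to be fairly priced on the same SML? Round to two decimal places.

8.83%

MRP = (18.21% − 10.01%) / (1.94 − 0.95) = 8.2828%
R_f = 10.01% − 0.95 × 8.2828% = 2.1413%
β_Zeller = Cov / Var(R_m) = 0.02680 / 0.03317 = 0.8080
E(R_Zeller) = R_f + β × MRP = 2.1413% + 0.8080 × 8.2828% = 8.83%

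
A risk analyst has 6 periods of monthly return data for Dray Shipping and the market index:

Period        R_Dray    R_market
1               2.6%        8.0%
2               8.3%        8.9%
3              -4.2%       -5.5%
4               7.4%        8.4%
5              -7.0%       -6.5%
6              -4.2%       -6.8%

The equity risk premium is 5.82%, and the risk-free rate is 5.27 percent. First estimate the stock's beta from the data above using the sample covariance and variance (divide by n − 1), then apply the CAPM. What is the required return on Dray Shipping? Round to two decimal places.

9.76%

Mean R_i = (2.6 + 8.3 − 4.2 + 7.4 − 7.0 − 4.2) / 6 = 0.4833%
Mean R_m = (8.0 + 8.9 − 5.5 + 8.4 − 6.5 − 6.8) / 6 = 1.0833%
Σ(R_i − R̄_i)(R_m − R̄_m) = 250.8483  ⇒  Cov = 250.8483 / 5 = 50.1697
Σ(R_m − R̄_m)² = 325.4683  ⇒  Var(R_m) = 325.4683 / 5 = 65.0937
β = Cov / Var(R_m) = 50.1697 / 65.0937 = 0.7707
E(R) = R_f + β × MRP = 5.27% + 0.7707 × 5.82% = 9.76%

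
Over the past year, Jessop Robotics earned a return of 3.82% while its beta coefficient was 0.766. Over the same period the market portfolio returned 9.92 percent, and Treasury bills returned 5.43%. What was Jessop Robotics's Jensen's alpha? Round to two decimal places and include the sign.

Market excess return = 9.92% − 5.43% = 4.49%
CAPM benchmark = R_f + β(R_m − R_f) = 5.43% + 0.766 × 4.49% = 8.86934%
α = actual − benchmark = 3.82% − 8.86934% = -5.05%

-5.05%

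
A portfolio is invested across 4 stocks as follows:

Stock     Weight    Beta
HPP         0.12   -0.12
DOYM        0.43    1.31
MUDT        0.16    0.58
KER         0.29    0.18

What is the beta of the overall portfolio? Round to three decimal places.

β_P = Σ w_i β_i = 0.12×-0.12 + 0.43×1.31 + 0.16×0.58 + 0.29×0.18 = 0.6939

0.694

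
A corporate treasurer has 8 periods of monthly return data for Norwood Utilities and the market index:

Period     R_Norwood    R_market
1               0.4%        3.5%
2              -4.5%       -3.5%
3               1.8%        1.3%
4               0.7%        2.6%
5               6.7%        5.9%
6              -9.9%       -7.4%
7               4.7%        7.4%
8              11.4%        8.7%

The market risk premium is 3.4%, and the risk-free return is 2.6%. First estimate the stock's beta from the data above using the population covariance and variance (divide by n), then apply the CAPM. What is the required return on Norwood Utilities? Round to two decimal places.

6.51%

Mean R_i = (0.4 − 4.5 + 1.8 + 0.7 + 6.7 − 9.9 + 4.7 + 11.4) / 8 = 1.4125%
Mean R_m = (3.5 − 3.5 + 1.3 + 2.6 + 5.9 − 7.4 + 7.4 + 8.7) / 8 = 2.3125%
Σ(R_i − R̄_i)(R_m − R̄_m) = 241.9288  ⇒  Cov = 241.9288 / 8 = 30.2411
Σ(R_m − R̄_m)² = 210.1888  ⇒  Var(R_m) = 210.1888 / 8 = 26.2736
β = Cov / Var(R_m) = 30.2411 / 26.2736 = 1.1510
E(R) = R_f + β × MRP = 2.6% + 1.1510 × 3.4% = 6.51%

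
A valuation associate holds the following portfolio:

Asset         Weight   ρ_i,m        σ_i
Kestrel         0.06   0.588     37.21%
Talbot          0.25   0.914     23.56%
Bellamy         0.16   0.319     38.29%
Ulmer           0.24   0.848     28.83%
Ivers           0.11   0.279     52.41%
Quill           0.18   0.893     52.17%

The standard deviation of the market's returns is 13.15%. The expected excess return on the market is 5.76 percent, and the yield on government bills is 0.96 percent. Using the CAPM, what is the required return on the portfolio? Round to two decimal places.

11.70%

β_Kestrel = 0.588 × 37.21% / 13.15% = 1.6638
β_Talbot = 0.914 × 23.56% / 13.15% = 1.6376
β_Bellamy = 0.319 × 38.29% / 13.15% = 0.9289
β_Ulmer = 0.848 × 28.83% / 13.15% = 1.8592
β_Ivers = 0.279 × 52.41% / 13.15% = 1.1120
β_Quill = 0.893 × 52.17% / 13.15% = 3.5428
β_P = Σ w_i β_i = 0.06×1.6638 + 0.25×1.6376 + 0.16×0.9289 + 0.24×1.8592 + 0.11×1.1120 + 0.18×3.5428 = 1.8641
E(R_P) = R_f + β_P × MRP = 0.96% + 1.8641 × 5.76% = 11.70%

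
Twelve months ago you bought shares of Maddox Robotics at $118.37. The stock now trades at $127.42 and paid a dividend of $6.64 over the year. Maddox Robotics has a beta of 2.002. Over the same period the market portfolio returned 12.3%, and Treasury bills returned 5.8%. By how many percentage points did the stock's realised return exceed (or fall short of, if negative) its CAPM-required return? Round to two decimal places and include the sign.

Realised HPR = (P1 + D1 − P0) / P0 = (127.42 + 6.64 − 118.37) / 118.37 = 15.69 / 118.37 = 13.2550%
MRP = 12.3% − 5.8% = 6.50%
CAPM required = R_f + β·MRP = 5.8% + 2.002 × 6.5% = 18.8130%
α = realised − required = 13.2550% − 18.8130% = -5.56%

-5.56%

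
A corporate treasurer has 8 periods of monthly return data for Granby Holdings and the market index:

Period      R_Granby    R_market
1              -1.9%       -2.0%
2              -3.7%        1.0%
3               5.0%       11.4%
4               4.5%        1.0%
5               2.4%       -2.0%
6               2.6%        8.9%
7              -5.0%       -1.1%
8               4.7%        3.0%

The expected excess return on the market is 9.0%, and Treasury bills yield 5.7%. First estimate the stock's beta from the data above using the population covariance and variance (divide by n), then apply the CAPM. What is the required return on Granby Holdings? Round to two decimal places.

9.63%

Mean R_i = (-1.9 − 3.7 + 5.0 + 4.5 + 2.4 + 2.6 − 5.0 + 4.7) / 8 = 1.0750%
Mean R_m = (-2.0 + 1.0 + 11.4 + 1.0 − 2.0 + 8.9 − 1.1 + 3.0) / 8 = 2.5250%
Σ(R_i − R̄_i)(R_m − R̄_m) = 77.8250  ⇒  Cov = 77.8250 / 8 = 9.7281
Σ(R_m − R̄_m)² = 178.3750  ⇒  Var(R_m) = 178.3750 / 8 = 22.2969
β = Cov / Var(R_m) = 9.7281 / 22.2969 = 0.4363
E(R) = R_f + β × MRP = 5.7% + 0.4363 × 9.0% = 9.63%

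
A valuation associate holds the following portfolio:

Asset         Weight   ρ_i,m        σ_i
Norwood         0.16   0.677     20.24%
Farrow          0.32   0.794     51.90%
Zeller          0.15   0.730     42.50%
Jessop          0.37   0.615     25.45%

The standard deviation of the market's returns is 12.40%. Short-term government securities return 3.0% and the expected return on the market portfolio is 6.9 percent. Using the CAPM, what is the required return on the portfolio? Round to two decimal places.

β_Norwood = 0.677 × 20.24% / 12.40% = 1.1050
β_Farrow = 0.794 × 51.90% / 12.40% = 3.3233
β_Zeller = 0.730 × 42.50% / 12.40% = 2.5020
β_Jessop = 0.615 × 25.45% / 12.40% = 1.2622
β_P = Σ w_i β_i = 0.16×1.1050 + 0.32×3.3233 + 0.15×2.5020 + 0.37×1.2622 = 2.0826
MRP = 6.9% − 3.0% = 3.90%
E(R_P) = R_f + β_P × MRP = 3.0% + 2.0826 × 3.9% = 11.12%

11.12%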